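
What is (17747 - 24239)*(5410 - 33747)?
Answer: 183963804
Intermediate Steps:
(17747 - 24239)*(5410 - 33747) = -6492*(-28337) = 183963804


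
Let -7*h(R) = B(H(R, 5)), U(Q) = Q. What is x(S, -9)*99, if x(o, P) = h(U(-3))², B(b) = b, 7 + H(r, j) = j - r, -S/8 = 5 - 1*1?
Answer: 99/49 ≈ 2.0204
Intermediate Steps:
S = -32 (S = -8*(5 - 1*1) = -8*(5 - 1) = -8*4 = -32)
H(r, j) = -7 + j - r (H(r, j) = -7 + (j - r) = -7 + j - r)
h(R) = 2/7 + R/7 (h(R) = -(-7 + 5 - R)/7 = -(-2 - R)/7 = 2/7 + R/7)
x(o, P) = 1/49 (x(o, P) = (2/7 + (⅐)*(-3))² = (2/7 - 3/7)² = (-⅐)² = 1/49)
x(S, -9)*99 = (1/49)*99 = 99/49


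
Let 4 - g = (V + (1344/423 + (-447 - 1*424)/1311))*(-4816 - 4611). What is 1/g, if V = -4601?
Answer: -20539/890364287046 ≈ -2.3068e-8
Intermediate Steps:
g = -890364287046/20539 (g = 4 - (-4601 + (1344/423 + (-447 - 1*424)/1311))*(-4816 - 4611) = 4 - (-4601 + (1344*(1/423) + (-447 - 424)*(1/1311)))*(-9427) = 4 - (-4601 + (448/141 - 871*1/1311))*(-9427) = 4 - (-4601 + (448/141 - 871/1311))*(-9427) = 4 - (-4601 + 51613/20539)*(-9427) = 4 - (-94448326)*(-9427)/20539 = 4 - 1*890364369202/20539 = 4 - 890364369202/20539 = -890364287046/20539 ≈ -4.3350e+7)
1/g = 1/(-890364287046/20539) = -20539/890364287046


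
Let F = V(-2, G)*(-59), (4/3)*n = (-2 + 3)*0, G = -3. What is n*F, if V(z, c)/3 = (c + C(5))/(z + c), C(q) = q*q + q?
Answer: 0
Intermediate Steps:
C(q) = q + q² (C(q) = q² + q = q + q²)
n = 0 (n = 3*((-2 + 3)*0)/4 = 3*(1*0)/4 = (¾)*0 = 0)
V(z, c) = 3*(30 + c)/(c + z) (V(z, c) = 3*((c + 5*(1 + 5))/(z + c)) = 3*((c + 5*6)/(c + z)) = 3*((c + 30)/(c + z)) = 3*((30 + c)/(c + z)) = 3*(30 + c)/(c + z))
F = 4779/5 (F = (3*(30 - 3)/(-3 - 2))*(-59) = (3*27/(-5))*(-59) = (3*(-⅕)*27)*(-59) = -81/5*(-59) = 4779/5 ≈ 955.80)
n*F = 0*(4779/5) = 0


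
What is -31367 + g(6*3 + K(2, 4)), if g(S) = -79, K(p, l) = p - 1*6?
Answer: -31446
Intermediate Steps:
K(p, l) = -6 + p (K(p, l) = p - 6 = -6 + p)
-31367 + g(6*3 + K(2, 4)) = -31367 - 79 = -31446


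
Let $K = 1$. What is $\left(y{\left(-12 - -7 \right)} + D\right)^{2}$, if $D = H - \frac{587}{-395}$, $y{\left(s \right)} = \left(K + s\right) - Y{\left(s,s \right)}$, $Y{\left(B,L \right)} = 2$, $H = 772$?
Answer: $\frac{91904166649}{156025} \approx 5.8904 \cdot 10^{5}$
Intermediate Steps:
$y{\left(s \right)} = -1 + s$ ($y{\left(s \right)} = \left(1 + s\right) - 2 = -1 + s$)
$D = \frac{305527}{395}$ ($D = 772 - \frac{587}{-395} = 772 - - \frac{587}{395} = 772 + \frac{587}{395} = \frac{305527}{395} \approx 773.49$)
$\left(y{\left(-12 - -7 \right)} + D\right)^{2} = \left(\left(-1 - 5\right) + \frac{305527}{395}\right)^{2} = \left(-6 + \frac{305527}{395}\right)^{2} = \left(\frac{303157}{395}\right)^{2} = \frac{91904166649}{156025}$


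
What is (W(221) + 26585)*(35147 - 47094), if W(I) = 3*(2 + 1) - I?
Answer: -315078231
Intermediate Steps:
W(I) = 9 - I (W(I) = 3*3 - I = 9 - I)
(W(221) + 26585)*(35147 - 47094) = ((9 - 1*221) + 26585)*(35147 - 47094) = ((9 - 221) + 26585)*(-11947) = (-212 + 26585)*(-11947) = 26373*(-11947) = -315078231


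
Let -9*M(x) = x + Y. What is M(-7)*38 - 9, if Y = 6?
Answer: -43/9 ≈ -4.7778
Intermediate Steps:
M(x) = -⅔ - x/9 (M(x) = -(x + 6)/9 = -(6 + x)/9 = -⅔ - x/9)
M(-7)*38 - 9 = (-⅔ - ⅑*(-7))*38 - 9 = (-⅔ + 7/9)*38 - 9 = (⅑)*38 - 9 = 38/9 - 9 = -43/9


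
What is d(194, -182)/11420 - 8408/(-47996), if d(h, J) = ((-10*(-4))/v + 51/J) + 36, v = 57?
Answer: 19504605871/109348806840 ≈ 0.17837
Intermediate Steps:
d(h, J) = 2092/57 + 51/J (d(h, J) = (-10*(-4)/57 + 51/J) + 36 = (40*(1/57) + 51/J) + 36 = (40/57 + 51/J) + 36 = 2092/57 + 51/J)
d(194, -182)/11420 - 8408/(-47996) = (2092/57 + 51/(-182))/11420 - 8408/(-47996) = (2092/57 + 51*(-1/182))*(1/11420) - 8408*(-1/47996) = (2092/57 - 51/182)*(1/11420) + 2102/11999 = (377837/10374)*(1/11420) + 2102/11999 = 377837/118471080 + 2102/11999 = 19504605871/109348806840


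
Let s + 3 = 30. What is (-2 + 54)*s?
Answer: 1404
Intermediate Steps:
s = 27 (s = -3 + 30 = 27)
(-2 + 54)*s = (-2 + 54)*27 = 52*27 = 1404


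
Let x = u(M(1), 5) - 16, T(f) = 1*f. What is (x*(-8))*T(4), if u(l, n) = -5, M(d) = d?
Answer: 672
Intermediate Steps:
T(f) = f
x = -21 (x = -5 - 16 = -21)
(x*(-8))*T(4) = -21*(-8)*4 = 168*4 = 672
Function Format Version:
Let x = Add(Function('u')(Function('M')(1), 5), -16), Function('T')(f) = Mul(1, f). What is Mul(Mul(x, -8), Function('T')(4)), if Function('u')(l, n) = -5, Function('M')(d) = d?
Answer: 672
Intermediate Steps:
Function('T')(f) = f
x = -21 (x = Add(-5, -16) = -21)
Mul(Mul(x, -8), Function('T')(4)) = Mul(Mul(-21, -8), 4) = Mul(168, 4) = 672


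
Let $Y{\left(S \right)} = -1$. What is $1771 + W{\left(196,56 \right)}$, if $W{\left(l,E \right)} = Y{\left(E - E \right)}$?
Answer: $1770$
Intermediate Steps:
$W{\left(l,E \right)} = -1$
$1771 + W{\left(196,56 \right)} = 1771 - 1 = 1770$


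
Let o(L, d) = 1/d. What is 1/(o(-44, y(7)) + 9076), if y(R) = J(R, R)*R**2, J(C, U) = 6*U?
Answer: 2058/18678409 ≈ 0.00011018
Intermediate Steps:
y(R) = 6*R**3 (y(R) = (6*R)*R**2 = 6*R**3)
1/(o(-44, y(7)) + 9076) = 1/(1/(6*7**3) + 9076) = 1/(1/(6*343) + 9076) = 1/(1/2058 + 9076) = 1/(18678409/2058) = 2058/18678409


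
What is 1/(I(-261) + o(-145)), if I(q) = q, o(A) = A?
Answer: -1/406 ≈ -0.0024631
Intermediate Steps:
1/(I(-261) + o(-145)) = 1/(-261 - 145) = 1/(-406) = -1/406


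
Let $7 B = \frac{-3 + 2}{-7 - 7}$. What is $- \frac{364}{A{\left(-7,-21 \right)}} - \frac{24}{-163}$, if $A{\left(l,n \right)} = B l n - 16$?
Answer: $\frac{119360}{4727} \approx 25.251$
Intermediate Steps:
$B = \frac{1}{98}$ ($B = \frac{\left(-3 + 2\right) \frac{1}{-7 - 7}}{7} = \frac{\left(-1\right) \frac{1}{-14}}{7} = \frac{\left(-1\right) \left(- \frac{1}{14}\right)}{7} = \frac{1}{7} \cdot \frac{1}{14} = \frac{1}{98} \approx 0.010204$)
$A{\left(l,n \right)} = -16 + \frac{l n}{98}$ ($A{\left(l,n \right)} = \frac{l}{98} n - 16 = \frac{l n}{98} - 16 = -16 + \frac{l n}{98}$)
$- \frac{364}{A{\left(-7,-21 \right)}} - \frac{24}{-163} = - \frac{364}{-16 + \frac{1}{98} \left(-7\right) \left(-21\right)} - \frac{24}{-163} = - \frac{364}{-16 + \frac{3}{2}} - - \frac{24}{163} = - \frac{364}{- \frac{29}{2}} + \frac{24}{163} = \left(-364\right) \left(- \frac{2}{29}\right) + \frac{24}{163} = \frac{728}{29} + \frac{24}{163} = \frac{119360}{4727}$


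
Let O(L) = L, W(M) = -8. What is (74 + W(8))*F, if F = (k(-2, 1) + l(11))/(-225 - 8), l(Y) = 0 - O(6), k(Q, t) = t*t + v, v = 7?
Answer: -132/233 ≈ -0.56652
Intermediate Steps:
k(Q, t) = 7 + t² (k(Q, t) = t*t + 7 = t² + 7 = 7 + t²)
l(Y) = -6 (l(Y) = 0 - 1*6 = 0 - 6 = -6)
F = -2/233 (F = ((7 + 1²) - 6)/(-225 - 8) = ((7 + 1) - 6)/(-233) = (8 - 6)*(-1/233) = 2*(-1/233) = -2/233 ≈ -0.0085837)
(74 + W(8))*F = (74 - 8)*(-2/233) = 66*(-2/233) = -132/233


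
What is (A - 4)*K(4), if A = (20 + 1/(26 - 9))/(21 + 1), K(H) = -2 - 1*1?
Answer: 315/34 ≈ 9.2647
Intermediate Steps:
K(H) = -3 (K(H) = -2 - 1 = -3)
A = 31/34 (A = (20 + 1/17)/22 = (20 + 1/17)*(1/22) = (341/17)*(1/22) = 31/34 ≈ 0.91177)
(A - 4)*K(4) = (31/34 - 4)*(-3) = -105/34*(-3) = 315/34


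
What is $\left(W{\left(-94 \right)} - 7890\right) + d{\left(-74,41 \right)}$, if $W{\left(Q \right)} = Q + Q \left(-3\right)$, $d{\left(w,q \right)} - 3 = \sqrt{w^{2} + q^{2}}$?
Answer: $-7699 + \sqrt{7157} \approx -7614.4$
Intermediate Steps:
$d{\left(w,q \right)} = 3 + \sqrt{q^{2} + w^{2}}$ ($d{\left(w,q \right)} = 3 + \sqrt{w^{2} + q^{2}} = 3 + \sqrt{q^{2} + w^{2}}$)
$W{\left(Q \right)} = - 2 Q$ ($W{\left(Q \right)} = Q - 3 Q = - 2 Q$)
$\left(W{\left(-94 \right)} - 7890\right) + d{\left(-74,41 \right)} = \left(\left(-2\right) \left(-94\right) - 7890\right) + \left(3 + \sqrt{41^{2} + \left(-74\right)^{2}}\right) = \left(188 - 7890\right) + \left(3 + \sqrt{1681 + 5476}\right) = -7702 + \left(3 + \sqrt{7157}\right) = -7699 + \sqrt{7157}$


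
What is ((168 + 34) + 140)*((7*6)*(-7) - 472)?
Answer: -261972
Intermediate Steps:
((168 + 34) + 140)*((7*6)*(-7) - 472) = (202 + 140)*(42*(-7) - 472) = 342*(-294 - 472) = 342*(-766) = -261972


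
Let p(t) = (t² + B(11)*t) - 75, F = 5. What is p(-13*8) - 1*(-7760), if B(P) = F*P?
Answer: 12781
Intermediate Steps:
B(P) = 5*P
p(t) = -75 + t² + 55*t (p(t) = (t² + (5*11)*t) - 75 = (t² + 55*t) - 75 = -75 + t² + 55*t)
p(-13*8) - 1*(-7760) = (-75 + (-13*8)² + 55*(-13*8)) - 1*(-7760) = (-75 + (-104)² + 55*(-104)) + 7760 = (-75 + 10816 - 5720) + 7760 = 5021 + 7760 = 12781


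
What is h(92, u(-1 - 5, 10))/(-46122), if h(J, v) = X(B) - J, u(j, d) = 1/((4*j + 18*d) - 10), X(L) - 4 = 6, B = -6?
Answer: 41/23061 ≈ 0.0017779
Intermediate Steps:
X(L) = 10 (X(L) = 4 + 6 = 10)
u(j, d) = 1/(-10 + 4*j + 18*d)
h(J, v) = 10 - J
h(92, u(-1 - 5, 10))/(-46122) = (10 - 1*92)/(-46122) = (10 - 92)*(-1/46122) = -82*(-1/46122) = 41/23061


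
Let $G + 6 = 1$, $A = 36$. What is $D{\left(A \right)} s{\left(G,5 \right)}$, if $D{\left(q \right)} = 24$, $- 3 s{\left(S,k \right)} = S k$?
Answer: $200$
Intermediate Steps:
$G = -5$ ($G = -6 + 1 = -5$)
$s{\left(S,k \right)} = - \frac{S k}{3}$
$D{\left(A \right)} s{\left(G,5 \right)} = 24 \left(\left(- \frac{1}{3}\right) \left(-5\right) 5\right) = 24 \cdot \frac{25}{3} = 200$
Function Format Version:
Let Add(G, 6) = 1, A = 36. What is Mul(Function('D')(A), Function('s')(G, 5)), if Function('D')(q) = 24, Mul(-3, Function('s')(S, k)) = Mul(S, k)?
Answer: 200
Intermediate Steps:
G = -5 (G = Add(-6, 1) = -5)
Function('s')(S, k) = Mul(Rational(-1, 3), S, k) (Function('s')(S, k) = Mul(Rational(-1, 3), Mul(S, k)) = Mul(Rational(-1, 3), S, k))
Mul(Function('D')(A), Function('s')(G, 5)) = Mul(24, Mul(Rational(-1, 3), -5, 5)) = Mul(24, Rational(25, 3)) = 200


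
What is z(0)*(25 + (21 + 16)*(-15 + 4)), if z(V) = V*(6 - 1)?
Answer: 0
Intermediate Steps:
z(V) = 5*V (z(V) = V*5 = 5*V)
z(0)*(25 + (21 + 16)*(-15 + 4)) = (5*0)*(25 + (21 + 16)*(-15 + 4)) = 0*(25 + 37*(-11)) = 0*(25 - 407) = 0*(-382) = 0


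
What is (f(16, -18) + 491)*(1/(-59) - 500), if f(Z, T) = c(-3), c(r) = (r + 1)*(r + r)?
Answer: -14839003/59 ≈ -2.5151e+5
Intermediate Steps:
c(r) = 2*r*(1 + r) (c(r) = (1 + r)*(2*r) = 2*r*(1 + r))
f(Z, T) = 12 (f(Z, T) = 2*(-3)*(1 - 3) = 2*(-3)*(-2) = 12)
(f(16, -18) + 491)*(1/(-59) - 500) = (12 + 491)*(1/(-59) - 500) = 503*(-1/59 - 500) = 503*(-29501/59) = -14839003/59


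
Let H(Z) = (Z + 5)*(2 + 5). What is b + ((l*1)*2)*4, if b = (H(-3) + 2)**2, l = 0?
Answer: 256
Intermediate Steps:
H(Z) = 35 + 7*Z (H(Z) = (5 + Z)*7 = 35 + 7*Z)
b = 256 (b = ((35 + 7*(-3)) + 2)**2 = ((35 - 21) + 2)**2 = (14 + 2)**2 = 16**2 = 256)
b + ((l*1)*2)*4 = 256 + ((0*1)*2)*4 = 256 + (0*2)*4 = 256 + 0*4 = 256 + 0 = 256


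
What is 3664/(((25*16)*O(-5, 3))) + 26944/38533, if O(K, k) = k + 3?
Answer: 12865657/5779950 ≈ 2.2259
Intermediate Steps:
O(K, k) = 3 + k
3664/(((25*16)*O(-5, 3))) + 26944/38533 = 3664/(((25*16)*(3 + 3))) + 26944/38533 = 3664/((400*6)) + 26944*(1/38533) = 3664/2400 + 26944/38533 = 3664*(1/2400) + 26944/38533 = 229/150 + 26944/38533 = 12865657/5779950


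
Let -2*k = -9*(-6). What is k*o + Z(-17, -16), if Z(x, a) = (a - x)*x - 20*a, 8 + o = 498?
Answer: -12927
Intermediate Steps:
k = -27 (k = -(-9)*(-6)/2 = -½*54 = -27)
o = 490 (o = -8 + 498 = 490)
Z(x, a) = -20*a + x*(a - x) (Z(x, a) = x*(a - x) - 20*a = -20*a + x*(a - x))
k*o + Z(-17, -16) = -27*490 + (-1*(-17)² - 20*(-16) - 16*(-17)) = -13230 + (-1*289 + 320 + 272) = -13230 + (-289 + 320 + 272) = -13230 + 303 = -12927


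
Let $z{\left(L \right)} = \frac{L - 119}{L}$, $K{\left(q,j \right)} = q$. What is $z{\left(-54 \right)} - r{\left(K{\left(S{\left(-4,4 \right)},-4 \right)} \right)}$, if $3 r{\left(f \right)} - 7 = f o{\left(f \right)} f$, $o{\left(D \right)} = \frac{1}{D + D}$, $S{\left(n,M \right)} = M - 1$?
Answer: $\frac{10}{27} \approx 0.37037$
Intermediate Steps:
$S{\left(n,M \right)} = -1 + M$ ($S{\left(n,M \right)} = M - 1 = -1 + M$)
$o{\left(D \right)} = \frac{1}{2 D}$
$z{\left(L \right)} = \frac{-119 + L}{L}$
$r{\left(f \right)} = \frac{7}{3} + \frac{f}{6}$ ($r{\left(f \right)} = \frac{7}{3} + \frac{f \frac{1}{2 f} f}{3} = \frac{7}{3} + \frac{\frac{1}{2} f}{3} = \frac{7}{3} + \frac{f}{6}$)
$z{\left(-54 \right)} - r{\left(K{\left(S{\left(-4,4 \right)},-4 \right)} \right)} = \frac{-119 - 54}{-54} - \left(\frac{7}{3} + \frac{-1 + 4}{6}\right) = \left(- \frac{1}{54}\right) \left(-173\right) - \left(\frac{7}{3} + \frac{1}{6} \cdot 3\right) = \frac{173}{54} - \left(\frac{7}{3} + \frac{1}{2}\right) = \frac{173}{54} - \frac{17}{6} = \frac{10}{27}$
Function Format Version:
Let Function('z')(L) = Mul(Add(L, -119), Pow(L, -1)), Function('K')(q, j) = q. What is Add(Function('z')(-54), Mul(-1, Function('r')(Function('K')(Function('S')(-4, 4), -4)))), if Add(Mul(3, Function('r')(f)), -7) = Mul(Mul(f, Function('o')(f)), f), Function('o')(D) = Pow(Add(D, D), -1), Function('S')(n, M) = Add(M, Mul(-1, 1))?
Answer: Rational(10, 27) ≈ 0.37037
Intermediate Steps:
Function('S')(n, M) = Add(-1, M) (Function('S')(n, M) = Add(M, -1) = Add(-1, M))
Function('o')(D) = Mul(Rational(1, 2), Pow(D, -1)) (Function('o')(D) = Pow(Mul(2, D), -1) = Mul(Rational(1, 2), Pow(D, -1)))
Function('z')(L) = Mul(Pow(L, -1), Add(-119, L)) (Function('z')(L) = Mul(Add(-119, L), Pow(L, -1)) = Mul(Pow(L, -1), Add(-119, L)))
Function('r')(f) = Add(Rational(7, 3), Mul(Rational(1, 6), f)) (Function('r')(f) = Add(Rational(7, 3), Mul(Rational(1, 3), Mul(Mul(f, Mul(Rational(1, 2), Pow(f, -1))), f))) = Add(Rational(7, 3), Mul(Rational(1, 3), Mul(Rational(1, 2), f))) = Add(Rational(7, 3), Mul(Rational(1, 6), f)))
Add(Function('z')(-54), Mul(-1, Function('r')(Function('K')(Function('S')(-4, 4), -4)))) = Add(Mul(Pow(-54, -1), Add(-119, -54)), Mul(-1, Add(Rational(7, 3), Mul(Rational(1, 6), Add(-1, 4))))) = Add(Mul(Rational(-1, 54), -173), Mul(-1, Add(Rational(7, 3), Mul(Rational(1, 6), 3)))) = Add(Rational(173, 54), Mul(-1, Add(Rational(7, 3), Rational(1, 2)))) = Add(Rational(173, 54), Mul(-1, Rational(17, 6))) = Add(Rational(173, 54), Rational(-17, 6)) = Rational(10, 27)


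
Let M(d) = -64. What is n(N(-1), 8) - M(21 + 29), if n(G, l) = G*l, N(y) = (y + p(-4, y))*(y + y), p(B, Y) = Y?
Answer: 96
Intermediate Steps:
N(y) = 4*y² (N(y) = (y + y)*(y + y) = (2*y)*(2*y) = 4*y²)
n(N(-1), 8) - M(21 + 29) = (4*(-1)²)*8 - 1*(-64) = (4*1)*8 + 64 = 4*8 + 64 = 32 + 64 = 96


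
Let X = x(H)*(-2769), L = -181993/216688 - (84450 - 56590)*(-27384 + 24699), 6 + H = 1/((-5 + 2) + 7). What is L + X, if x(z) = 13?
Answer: 16201350520871/216688 ≈ 7.4768e+7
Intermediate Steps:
H = -23/4 (H = -6 + 1/((-5 + 2) + 7) = -6 + 1/(-3 + 7) = -6 + 1/4 = -23/4 ≈ -5.7500)
L = 16209150638807/216688 (L = -181993*1/216688 - 27860*(-2685) = -181993/216688 - 1*(-74804100) = -181993/216688 + 74804100 = 16209150638807/216688 ≈ 7.4804e+7)
X = -35997 (X = 13*(-2769) = -35997)
L + X = 16209150638807/216688 - 35997 = 16201350520871/216688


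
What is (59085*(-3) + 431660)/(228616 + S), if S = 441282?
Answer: 254405/669898 ≈ 0.37977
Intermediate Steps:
(59085*(-3) + 431660)/(228616 + S) = (59085*(-3) + 431660)/(228616 + 441282) = (-177255 + 431660)/669898 = 254405*(1/669898) = 254405/669898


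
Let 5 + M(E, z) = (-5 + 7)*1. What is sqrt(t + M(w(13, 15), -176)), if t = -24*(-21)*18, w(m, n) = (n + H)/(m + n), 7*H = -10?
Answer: sqrt(9069) ≈ 95.231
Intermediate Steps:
H = -10/7 (H = (1/7)*(-10) = -10/7 ≈ -1.4286)
w(m, n) = (-10/7 + n)/(m + n) (w(m, n) = (n - 10/7)/(m + n) = (-10/7 + n)/(m + n))
M(E, z) = -3 (M(E, z) = -5 + (-5 + 7)*1 = -5 + 2*1 = -5 + 2 = -3)
t = 9072 (t = 504*18 = 9072)
sqrt(t + M(w(13, 15), -176)) = sqrt(9072 - 3) = sqrt(9069)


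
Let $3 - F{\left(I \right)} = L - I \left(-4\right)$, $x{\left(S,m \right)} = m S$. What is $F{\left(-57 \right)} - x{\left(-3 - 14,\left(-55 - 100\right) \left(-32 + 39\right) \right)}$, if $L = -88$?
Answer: $-18126$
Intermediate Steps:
$x{\left(S,m \right)} = S m$
$F{\left(I \right)} = 91 - 4 I$ ($F{\left(I \right)} = 3 - \left(-88 - I \left(-4\right)\right) = 3 - \left(-88 - - 4 I\right) = 3 - \left(-88 + 4 I\right) = 91 - 4 I$)
$F{\left(-57 \right)} - x{\left(-3 - 14,\left(-55 - 100\right) \left(-32 + 39\right) \right)} = \left(91 - -228\right) - \left(-3 - 14\right) \left(-55 - 100\right) \left(-32 + 39\right) = \left(91 + 228\right) - \left(-3 - 14\right) \left(\left(-155\right) 7\right) = 319 - \left(-17\right) \left(-1085\right) = 319 - 18445 = -18126$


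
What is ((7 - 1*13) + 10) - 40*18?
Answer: -716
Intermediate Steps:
((7 - 1*13) + 10) - 40*18 = ((7 - 13) + 10) - 720 = (-6 + 10) - 720 = 4 - 720 = -716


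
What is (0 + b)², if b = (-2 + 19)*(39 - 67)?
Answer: 226576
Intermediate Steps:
b = -476 (b = 17*(-28) = -476)
(0 + b)² = (0 - 476)² = (-476)² = 226576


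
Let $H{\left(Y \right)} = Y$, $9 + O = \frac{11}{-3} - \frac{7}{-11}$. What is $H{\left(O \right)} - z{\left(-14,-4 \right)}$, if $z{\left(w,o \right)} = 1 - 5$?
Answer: $- \frac{265}{33} \approx -8.0303$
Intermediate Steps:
$z{\left(w,o \right)} = -4$ ($z{\left(w,o \right)} = 1 - 5 = -4$)
$O = - \frac{397}{33}$ ($O = -9 + \left(\frac{11}{-3} - \frac{7}{-11}\right) = -9 + \left(11 \left(- \frac{1}{3}\right) - - \frac{7}{11}\right) = -9 + \left(- \frac{11}{3} + \frac{7}{11}\right) = -9 - \frac{100}{33} = - \frac{397}{33} \approx -12.03$)
$H{\left(O \right)} - z{\left(-14,-4 \right)} = - \frac{397}{33} - -4 = - \frac{397}{33} + 4 = - \frac{265}{33}$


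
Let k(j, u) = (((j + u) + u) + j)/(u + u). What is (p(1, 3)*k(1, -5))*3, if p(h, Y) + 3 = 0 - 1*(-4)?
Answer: 12/5 ≈ 2.4000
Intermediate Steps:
p(h, Y) = 1 (p(h, Y) = -3 + (0 - 1*(-4)) = -3 + (0 + 4) = -3 + 4 = 1)
k(j, u) = (2*j + 2*u)/(2*u) (k(j, u) = ((j + 2*u) + j)/((2*u)) = (2*j + 2*u)*(1/(2*u)) = (2*j + 2*u)/(2*u))
(p(1, 3)*k(1, -5))*3 = (1*((1 - 5)/(-5)))*3 = (1*(-1/5*(-4)))*3 = (1*(4/5))*3 = (4/5)*3 = 12/5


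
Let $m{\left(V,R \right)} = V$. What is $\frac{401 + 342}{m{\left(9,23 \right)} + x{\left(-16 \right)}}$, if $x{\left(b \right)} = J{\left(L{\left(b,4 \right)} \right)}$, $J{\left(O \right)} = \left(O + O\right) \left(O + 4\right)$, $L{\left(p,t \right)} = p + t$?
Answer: $\frac{743}{201} \approx 3.6965$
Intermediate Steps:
$J{\left(O \right)} = 2 O \left(4 + O\right)$
$x{\left(b \right)} = 2 \left(4 + b\right) \left(8 + b\right)$ ($x{\left(b \right)} = 2 \left(b + 4\right) \left(4 + \left(b + 4\right)\right) = 2 \left(4 + b\right) \left(4 + \left(4 + b\right)\right) = 2 \left(4 + b\right) \left(8 + b\right)$)
$\frac{401 + 342}{m{\left(9,23 \right)} + x{\left(-16 \right)}} = \frac{401 + 342}{9 + 2 \left(4 - 16\right) \left(8 - 16\right)} = \frac{743}{9 + 2 \left(-12\right) \left(-8\right)} = \frac{743}{9 + 192} = \frac{743}{201}$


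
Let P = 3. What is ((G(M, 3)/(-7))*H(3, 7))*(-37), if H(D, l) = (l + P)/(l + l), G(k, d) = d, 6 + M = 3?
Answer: 555/49 ≈ 11.327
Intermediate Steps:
M = -3 (M = -6 + 3 = -3)
H(D, l) = (3 + l)/(2*l) (H(D, l) = (l + 3)/(l + l) = (3 + l)/((2*l)) = (3 + l)*(1/(2*l)) = (3 + l)/(2*l))
((G(M, 3)/(-7))*H(3, 7))*(-37) = ((3/(-7))*((½)*(3 + 7)/7))*(-37) = ((3*(-⅐))*((½)*(⅐)*10))*(-37) = -3/7*5/7*(-37) = -15/49*(-37) = 555/49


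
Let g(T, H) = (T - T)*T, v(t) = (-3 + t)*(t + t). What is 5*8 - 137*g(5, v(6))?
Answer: 40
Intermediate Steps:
v(t) = 2*t*(-3 + t) (v(t) = (-3 + t)*(2*t) = 2*t*(-3 + t))
g(T, H) = 0 (g(T, H) = 0*T = 0)
5*8 - 137*g(5, v(6)) = 5*8 - 137*0 = 40 + 0 = 40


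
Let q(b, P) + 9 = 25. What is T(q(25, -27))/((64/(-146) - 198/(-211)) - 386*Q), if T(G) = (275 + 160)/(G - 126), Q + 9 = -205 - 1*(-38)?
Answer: -1340061/23021370020 ≈ -5.8209e-5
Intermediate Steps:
Q = -176 (Q = -9 + (-205 - 1*(-38)) = -9 + (-205 + 38) = -9 - 167 = -176)
q(b, P) = 16 (q(b, P) = -9 + 25 = 16)
T(G) = 435/(-126 + G)
T(q(25, -27))/((64/(-146) - 198/(-211)) - 386*Q) = (435/(-126 + 16))/((64/(-146) - 198/(-211)) - 386*(-176)) = (435/(-110))/((64*(-1/146) - 198*(-1/211)) + 67936) = (435*(-1/110))/((-32/73 + 198/211) + 67936) = -87/(22*(7702/15403 + 67936)) = -87/(22*1046425910/15403) = -87/22*15403/1046425910 = -1340061/23021370020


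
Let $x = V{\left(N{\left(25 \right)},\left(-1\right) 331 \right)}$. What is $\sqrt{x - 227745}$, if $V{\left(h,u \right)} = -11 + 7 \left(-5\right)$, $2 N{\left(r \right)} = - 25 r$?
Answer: $19 i \sqrt{631} \approx 477.27 i$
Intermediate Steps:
$N{\left(r \right)} = - \frac{25 r}{2}$ ($N{\left(r \right)} = \frac{\left(-25\right) r}{2} = - \frac{25 r}{2}$)
$V{\left(h,u \right)} = -46$ ($V{\left(h,u \right)} = -11 - 35 = -46$)
$x = -46$
$\sqrt{x - 227745} = \sqrt{-46 - 227745} = \sqrt{-227791} = 19 i \sqrt{631}$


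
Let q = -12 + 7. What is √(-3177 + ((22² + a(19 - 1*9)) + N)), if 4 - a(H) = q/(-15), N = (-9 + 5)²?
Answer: 2*I*√6015/3 ≈ 51.704*I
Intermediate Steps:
q = -5
N = 16 (N = (-4)² = 16)
a(H) = 11/3 (a(H) = 4 - (-5)/(-15) = 4 - (-5)*(-1)/15 = 4 - 1*⅓ = 4 - ⅓ = 11/3)
√(-3177 + ((22² + a(19 - 1*9)) + N)) = √(-3177 + ((22² + 11/3) + 16)) = √(-3177 + ((484 + 11/3) + 16)) = √(-3177 + (1463/3 + 16)) = √(-3177 + 1511/3) = √(-8020/3) = 2*I*√6015/3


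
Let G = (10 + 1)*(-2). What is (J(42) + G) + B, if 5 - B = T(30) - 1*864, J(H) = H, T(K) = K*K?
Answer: -11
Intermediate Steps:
T(K) = K²
G = -22 (G = 11*(-2) = -22)
B = -31 (B = 5 - (30² - 1*864) = 5 - (900 - 864) = 5 - 1*36 = 5 - 36 = -31)
(J(42) + G) + B = (42 - 22) - 31 = 20 - 31 = -11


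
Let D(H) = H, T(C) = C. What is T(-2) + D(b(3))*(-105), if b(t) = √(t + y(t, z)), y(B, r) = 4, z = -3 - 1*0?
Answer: -2 - 105*√7 ≈ -279.80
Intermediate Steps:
z = -3 (z = -3 + 0 = -3)
b(t) = √(4 + t) (b(t) = √(t + 4) = √(4 + t))
T(-2) + D(b(3))*(-105) = -2 + √(4 + 3)*(-105) = -2 + √7*(-105) = -2 - 105*√7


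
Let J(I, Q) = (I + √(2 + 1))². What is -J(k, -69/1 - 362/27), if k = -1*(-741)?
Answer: -(741 + √3)² ≈ -5.5165e+5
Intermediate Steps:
k = 741
J(I, Q) = (I + √3)²
-J(k, -69/1 - 362/27) = -(741 + √3)²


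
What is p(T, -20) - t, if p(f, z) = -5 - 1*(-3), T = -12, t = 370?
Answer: -372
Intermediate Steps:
p(f, z) = -2 (p(f, z) = -5 + 3 = -2)
p(T, -20) - t = -2 - 1*370 = -2 - 370 = -372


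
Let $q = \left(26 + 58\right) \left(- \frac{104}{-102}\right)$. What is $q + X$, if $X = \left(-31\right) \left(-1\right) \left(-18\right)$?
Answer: $- \frac{8030}{17} \approx -472.35$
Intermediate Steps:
$X = -558$ ($X = 31 \left(-18\right) = -558$)
$q = \frac{1456}{17}$ ($q = 84 \left(\left(-104\right) \left(- \frac{1}{102}\right)\right) = 84 \cdot \frac{52}{51} = \frac{1456}{17} \approx 85.647$)
$q + X = \frac{1456}{17} - 558 = - \frac{8030}{17}$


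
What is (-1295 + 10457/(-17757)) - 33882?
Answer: -624648446/17757 ≈ -35178.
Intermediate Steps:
(-1295 + 10457/(-17757)) - 33882 = (-1295 + 10457*(-1/17757)) - 33882 = (-1295 - 10457/17757) - 33882 = -23005772/17757 - 33882 = -624648446/17757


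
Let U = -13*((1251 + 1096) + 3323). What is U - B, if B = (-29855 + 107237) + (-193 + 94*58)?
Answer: -156351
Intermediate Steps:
U = -73710 (U = -13*(2347 + 3323) = -13*5670 = -73710)
B = 82641 (B = 77382 + (-193 + 5452) = 77382 + 5259 = 82641)
U - B = -73710 - 1*82641 = -73710 - 82641 = -156351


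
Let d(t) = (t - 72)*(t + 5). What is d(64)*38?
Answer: -20976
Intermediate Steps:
d(t) = (-72 + t)*(5 + t)
d(64)*38 = (-360 + 64² - 67*64)*38 = (-360 + 4096 - 4288)*38 = -552*38 = -20976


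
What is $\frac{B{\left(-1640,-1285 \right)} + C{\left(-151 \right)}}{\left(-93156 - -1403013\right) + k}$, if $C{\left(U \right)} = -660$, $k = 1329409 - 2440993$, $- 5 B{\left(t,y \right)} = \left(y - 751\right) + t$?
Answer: $\frac{376}{991365} \approx 0.00037928$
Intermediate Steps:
$B{\left(t,y \right)} = \frac{751}{5} - \frac{t}{5} - \frac{y}{5}$ ($B{\left(t,y \right)} = - \frac{\left(y - 751\right) + t}{5} = - \frac{\left(-751 + y\right) + t}{5} = - \frac{-751 + t + y}{5} = \frac{751}{5} - \frac{t}{5} - \frac{y}{5}$)
$k = -1111584$ ($k = 1329409 - 2440993 = -1111584$)
$\frac{B{\left(-1640,-1285 \right)} + C{\left(-151 \right)}}{\left(-93156 - -1403013\right) + k} = \frac{\left(\frac{751}{5} - -328 - -257\right) - 660}{\left(-93156 - -1403013\right) - 1111584} = \frac{\left(\frac{751}{5} + 328 + 257\right) - 660}{\left(-93156 + 1403013\right) - 1111584} = \frac{\frac{3676}{5} - 660}{1309857 - 1111584} = \frac{376}{5 \cdot 198273} = \frac{376}{5} \cdot \frac{1}{198273} = \frac{376}{991365}$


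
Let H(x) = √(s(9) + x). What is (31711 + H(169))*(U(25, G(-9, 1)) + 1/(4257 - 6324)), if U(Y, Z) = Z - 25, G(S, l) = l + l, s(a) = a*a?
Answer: -1507604362/2067 - 237710*√10/2067 ≈ -7.2973e+5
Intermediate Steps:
s(a) = a²
G(S, l) = 2*l
U(Y, Z) = -25 + Z
H(x) = √(81 + x) (H(x) = √(9² + x) = √(81 + x))
(31711 + H(169))*(U(25, G(-9, 1)) + 1/(4257 - 6324)) = (31711 + √(81 + 169))*((-25 + 2*1) + 1/(4257 - 6324)) = (31711 + √250)*((-25 + 2) + 1/(-2067)) = (31711 + 5*√10)*(-23 - 1/2067) = (31711 + 5*√10)*(-47542/2067) = -1507604362/2067 - 237710*√10/2067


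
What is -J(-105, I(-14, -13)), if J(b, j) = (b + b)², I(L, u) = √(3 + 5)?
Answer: -44100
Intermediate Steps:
I(L, u) = 2*√2 (I(L, u) = √8 = 2*√2)
J(b, j) = 4*b² (J(b, j) = (2*b)² = 4*b²)
-J(-105, I(-14, -13)) = -4*(-105)² = -4*11025 = -1*44100 = -44100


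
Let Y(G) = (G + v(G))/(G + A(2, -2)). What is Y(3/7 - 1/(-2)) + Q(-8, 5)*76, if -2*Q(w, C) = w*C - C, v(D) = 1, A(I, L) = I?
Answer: 70137/41 ≈ 1710.7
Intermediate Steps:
Q(w, C) = C/2 - C*w/2 (Q(w, C) = -(w*C - C)/2 = -(C*w - C)/2 = -(-C + C*w)/2 = C/2 - C*w/2)
Y(G) = (1 + G)/(2 + G) (Y(G) = (G + 1)/(G + 2) = (1 + G)/(2 + G))
Y(3/7 - 1/(-2)) + Q(-8, 5)*76 = (1 + (3/7 - 1/(-2)))/(2 + (3/7 - 1/(-2))) + ((½)*5*(1 - 1*(-8)))*76 = (1 + (3*(⅐) - 1*(-½)))/(2 + (3*(⅐) - 1*(-½))) + ((½)*5*(1 + 8))*76 = (1 + (3/7 + ½))/(2 + (3/7 + ½)) + ((½)*5*9)*76 = (1 + 13/14)/(2 + 13/14) + (45/2)*76 = (27/14)/(41/14) + 1710 = (14/41)*(27/14) + 1710 = 27/41 + 1710 = 70137/41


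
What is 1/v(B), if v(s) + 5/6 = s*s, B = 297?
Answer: 6/529249 ≈ 1.1337e-5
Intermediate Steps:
v(s) = -5/6 + s**2 (v(s) = -5/6 + s*s = -5/6 + s**2)
1/v(B) = 1/(-5/6 + 297**2) = 1/(-5/6 + 88209) = 1/(529249/6) = 6/529249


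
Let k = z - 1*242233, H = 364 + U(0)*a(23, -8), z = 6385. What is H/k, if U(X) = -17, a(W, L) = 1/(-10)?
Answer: -1219/786160 ≈ -0.0015506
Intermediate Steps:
a(W, L) = -1/10
H = 3657/10 (H = 364 - 17*(-1/10) = 364 + 17/10 = 3657/10 ≈ 365.70)
k = -235848 (k = 6385 - 1*242233 = 6385 - 242233 = -235848)
H/k = (3657/10)/(-235848) = (3657/10)*(-1/235848) = -1219/786160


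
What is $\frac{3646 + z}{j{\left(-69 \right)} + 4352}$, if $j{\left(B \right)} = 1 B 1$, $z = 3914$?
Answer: $\frac{7560}{4283} \approx 1.7651$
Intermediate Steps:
$j{\left(B \right)} = B$ ($j{\left(B \right)} = B 1 = B$)
$\frac{3646 + z}{j{\left(-69 \right)} + 4352} = \frac{3646 + 3914}{-69 + 4352} = \frac{7560}{4283}$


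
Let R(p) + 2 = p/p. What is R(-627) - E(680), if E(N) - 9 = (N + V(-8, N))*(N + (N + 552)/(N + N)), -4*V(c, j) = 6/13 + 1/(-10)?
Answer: -20463028981/44200 ≈ -4.6296e+5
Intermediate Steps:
V(c, j) = -47/520 (V(c, j) = -(6/13 + 1/(-10))/4 = -(6*(1/13) + 1*(-⅒))/4 = -(6/13 - ⅒)/4 = -¼*47/130 = -47/520)
E(N) = 9 + (-47/520 + N)*(N + (552 + N)/(2*N)) (E(N) = 9 + (N - 47/520)*(N + (N + 552)/(N + N)) = 9 + (-47/520 + N)*(N + (552 + N)/((2*N))) = 9 + (-47/520 + N)*(N + (552 + N)*(1/(2*N))) = 9 + (-47/520 + N)*(N + (552 + N)/(2*N)))
R(p) = -1 (R(p) = -2 + p/p = -2 + 1 = -1)
R(-627) - E(680) = -1 - (-25944 + 680*(296353 + 426*680 + 1040*680²))/(1040*680) = -1 - (-25944 + 680*(296353 + 289680 + 1040*462400))/(1040*680) = -1 - (-25944 + 680*(296353 + 289680 + 480896000))/(1040*680) = -1 - (-25944 + 680*481482033)/(1040*680) = -1 - (-25944 + 327407782440)/(1040*680) = -1 - 327407756496/(1040*680) = -1 - 1*20462984781/44200 = -1 - 20462984781/44200 = -20463028981/44200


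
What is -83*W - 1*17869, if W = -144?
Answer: -5917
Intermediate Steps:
-83*W - 1*17869 = -83*(-144) - 1*17869 = 11952 - 17869 = -5917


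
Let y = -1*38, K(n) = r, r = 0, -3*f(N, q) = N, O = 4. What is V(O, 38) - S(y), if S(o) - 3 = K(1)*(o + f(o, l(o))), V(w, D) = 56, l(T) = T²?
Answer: 53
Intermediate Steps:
f(N, q) = -N/3
K(n) = 0
y = -38
S(o) = 3 (S(o) = 3 + 0*(o - o/3) = 3 + 0*(2*o/3) = 3 + 0 = 3)
V(O, 38) - S(y) = 56 - 1*3 = 56 - 3 = 53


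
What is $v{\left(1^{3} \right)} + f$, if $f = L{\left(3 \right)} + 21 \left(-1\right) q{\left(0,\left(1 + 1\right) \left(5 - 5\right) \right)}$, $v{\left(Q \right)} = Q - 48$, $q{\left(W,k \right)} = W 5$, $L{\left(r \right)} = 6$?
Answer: $-41$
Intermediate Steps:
$q{\left(W,k \right)} = 5 W$
$v{\left(Q \right)} = -48 + Q$ ($v{\left(Q \right)} = Q - 48 = -48 + Q$)
$f = 6$ ($f = 6 + 21 \left(-1\right) 5 \cdot 0 = 6 - 0 = 6 + 0 = 6$)
$v{\left(1^{3} \right)} + f = \left(-48 + 1^{3}\right) + 6 = \left(-48 + 1\right) + 6 = -47 + 6 = -41$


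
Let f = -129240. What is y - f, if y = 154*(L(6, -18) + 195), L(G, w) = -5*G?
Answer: 154650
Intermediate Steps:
y = 25410 (y = 154*(-5*6 + 195) = 154*(-30 + 195) = 154*165 = 25410)
y - f = 25410 - 1*(-129240) = 25410 + 129240 = 154650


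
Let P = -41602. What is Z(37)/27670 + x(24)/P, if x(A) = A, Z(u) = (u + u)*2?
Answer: 1373254/287781835 ≈ 0.0047719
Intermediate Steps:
Z(u) = 4*u (Z(u) = (2*u)*2 = 4*u)
Z(37)/27670 + x(24)/P = (4*37)/27670 + 24/(-41602) = 148*(1/27670) + 24*(-1/41602) = 74/13835 - 12/20801 = 1373254/287781835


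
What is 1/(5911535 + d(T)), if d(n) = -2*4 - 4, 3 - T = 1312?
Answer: 1/5911523 ≈ 1.6916e-7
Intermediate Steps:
T = -1309 (T = 3 - 1*1312 = 3 - 1312 = -1309)
d(n) = -12 (d(n) = -8 - 4 = -12)
1/(5911535 + d(T)) = 1/(5911535 - 12) = 1/5911523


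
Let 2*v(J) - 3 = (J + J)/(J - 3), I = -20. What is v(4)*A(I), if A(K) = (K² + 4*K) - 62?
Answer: 1419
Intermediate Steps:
v(J) = 3/2 + J/(-3 + J) (v(J) = 3/2 + ((J + J)/(J - 3))/2 = 3/2 + ((2*J)/(-3 + J))/2 = 3/2 + (2*J/(-3 + J))/2 = 3/2 + J/(-3 + J))
A(K) = -62 + K² + 4*K
v(4)*A(I) = ((-9 + 5*4)/(2*(-3 + 4)))*(-62 + (-20)² + 4*(-20)) = ((½)*(-9 + 20)/1)*(-62 + 400 - 80) = ((½)*1*11)*258 = (11/2)*258 = 1419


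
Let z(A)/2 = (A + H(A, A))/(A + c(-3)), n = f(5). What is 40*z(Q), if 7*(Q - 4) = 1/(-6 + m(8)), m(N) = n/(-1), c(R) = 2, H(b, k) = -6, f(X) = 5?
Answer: -12400/461 ≈ -26.898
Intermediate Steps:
n = 5
m(N) = -5 (m(N) = 5/(-1) = 5*(-1) = -5)
Q = 307/77 (Q = 4 + 1/(7*(-6 - 5)) = 4 + (1/7)/(-11) = 4 + (1/7)*(-1/11) = 4 - 1/77 = 307/77 ≈ 3.9870)
z(A) = 2*(-6 + A)/(2 + A) (z(A) = 2*((A - 6)/(A + 2)) = 2*((-6 + A)/(2 + A)) = 2*(-6 + A)/(2 + A))
40*z(Q) = 40*(2*(-6 + 307/77)/(2 + 307/77)) = 40*(2*(-155/77)/(461/77)) = 40*(2*(77/461)*(-155/77)) = 40*(-310/461) = -12400/461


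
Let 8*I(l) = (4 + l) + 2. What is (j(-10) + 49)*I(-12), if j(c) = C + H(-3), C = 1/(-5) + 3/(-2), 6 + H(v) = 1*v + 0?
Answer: -1149/40 ≈ -28.725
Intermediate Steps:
H(v) = -6 + v (H(v) = -6 + (1*v + 0) = -6 + (v + 0) = -6 + v)
C = -17/10 (C = 1*(-1/5) + 3*(-1/2) = -1/5 - 3/2 = -17/10 ≈ -1.7000)
I(l) = 3/4 + l/8 (I(l) = ((4 + l) + 2)/8 = (6 + l)/8 = 3/4 + l/8)
j(c) = -107/10 (j(c) = -17/10 + (-6 - 3) = -17/10 - 9 = -107/10)
(j(-10) + 49)*I(-12) = (-107/10 + 49)*(3/4 + (1/8)*(-12)) = 383*(3/4 - 3/2)/10 = (383/10)*(-3/4) = -1149/40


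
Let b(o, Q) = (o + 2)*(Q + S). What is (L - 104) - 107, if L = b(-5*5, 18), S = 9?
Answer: -832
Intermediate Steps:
b(o, Q) = (2 + o)*(9 + Q) (b(o, Q) = (o + 2)*(Q + 9) = (2 + o)*(9 + Q))
L = -621 (L = 18 + 2*18 + 9*(-5*5) + 18*(-5*5) = 18 + 36 + 9*(-25) + 18*(-25) = 18 + 36 - 225 - 450 = -621)
(L - 104) - 107 = (-621 - 104) - 107 = -725 - 107 = -832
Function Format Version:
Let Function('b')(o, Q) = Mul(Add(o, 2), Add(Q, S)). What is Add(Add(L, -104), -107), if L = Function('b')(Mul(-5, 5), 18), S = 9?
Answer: -832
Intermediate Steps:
Function('b')(o, Q) = Mul(Add(2, o), Add(9, Q)) (Function('b')(o, Q) = Mul(Add(o, 2), Add(Q, 9)) = Mul(Add(2, o), Add(9, Q)))
L = -621 (L = Add(18, Mul(2, 18), Mul(9, Mul(-5, 5)), Mul(18, Mul(-5, 5))) = Add(18, 36, Mul(9, -25), Mul(18, -25)) = Add(18, 36, -225, -450) = -621)
Add(Add(L, -104), -107) = Add(Add(-621, -104), -107) = Add(-725, -107) = -832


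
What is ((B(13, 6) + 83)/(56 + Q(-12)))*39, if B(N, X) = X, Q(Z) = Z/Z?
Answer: 1157/19 ≈ 60.895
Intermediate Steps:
Q(Z) = 1
((B(13, 6) + 83)/(56 + Q(-12)))*39 = ((6 + 83)/(56 + 1))*39 = (89/57)*39 = 1157/19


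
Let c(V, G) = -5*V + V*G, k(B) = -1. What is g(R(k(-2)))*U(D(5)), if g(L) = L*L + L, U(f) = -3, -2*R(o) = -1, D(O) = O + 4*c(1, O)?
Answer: -9/4 ≈ -2.2500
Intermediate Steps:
c(V, G) = -5*V + G*V
D(O) = -20 + 5*O (D(O) = O + 4*(1*(-5 + O)) = O + 4*(-5 + O) = O + (-20 + 4*O) = -20 + 5*O)
R(o) = 1/2 (R(o) = -1/2*(-1) = 1/2)
g(L) = L + L**2 (g(L) = L**2 + L = L + L**2)
g(R(k(-2)))*U(D(5)) = ((1 + 1/2)/2)*(-3) = ((1/2)*(3/2))*(-3) = (3/4)*(-3) = -9/4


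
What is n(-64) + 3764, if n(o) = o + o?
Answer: 3636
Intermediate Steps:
n(o) = 2*o
n(-64) + 3764 = 2*(-64) + 3764 = -128 + 3764 = 3636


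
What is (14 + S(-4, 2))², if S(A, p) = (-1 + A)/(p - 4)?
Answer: 1089/4 ≈ 272.25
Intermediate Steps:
S(A, p) = (-1 + A)/(-4 + p)
(14 + S(-4, 2))² = (14 + (-1 - 4)/(-4 + 2))² = (14 - 5/(-2))² = (14 - ½*(-5))² = (14 + 5/2)² = (33/2)² = 1089/4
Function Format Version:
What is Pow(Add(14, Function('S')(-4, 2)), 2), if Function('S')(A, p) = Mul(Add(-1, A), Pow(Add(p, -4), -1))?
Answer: Rational(1089, 4) ≈ 272.25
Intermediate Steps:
Function('S')(A, p) = Mul(Pow(Add(-4, p), -1), Add(-1, A)) (Function('S')(A, p) = Mul(Add(-1, A), Pow(Add(-4, p), -1)) = Mul(Pow(Add(-4, p), -1), Add(-1, A)))
Pow(Add(14, Function('S')(-4, 2)), 2) = Pow(Add(14, Mul(Pow(Add(-4, 2), -1), Add(-1, -4))), 2) = Pow(Add(14, Mul(Pow(-2, -1), -5)), 2) = Pow(Add(14, Mul(Rational(-1, 2), -5)), 2) = Pow(Add(14, Rational(5, 2)), 2) = Pow(Rational(33, 2), 2) = Rational(1089, 4)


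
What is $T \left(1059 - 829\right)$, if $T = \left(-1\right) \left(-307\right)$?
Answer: $70610$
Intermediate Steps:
$T = 307$
$T \left(1059 - 829\right) = 307 \left(1059 - 829\right) = 307 \cdot 230 = 70610$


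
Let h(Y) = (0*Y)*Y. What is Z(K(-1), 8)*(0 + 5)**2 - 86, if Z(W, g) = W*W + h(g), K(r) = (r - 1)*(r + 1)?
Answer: -86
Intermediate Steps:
h(Y) = 0 (h(Y) = 0*Y = 0)
K(r) = (1 + r)*(-1 + r) (K(r) = (-1 + r)*(1 + r) = (1 + r)*(-1 + r))
Z(W, g) = W**2 (Z(W, g) = W*W + 0 = W**2 + 0 = W**2)
Z(K(-1), 8)*(0 + 5)**2 - 86 = (-1 + (-1)**2)**2*(0 + 5)**2 - 86 = (-1 + 1)**2*5**2 - 86 = 0**2*25 - 86 = 0*25 - 86 = 0 - 86 = -86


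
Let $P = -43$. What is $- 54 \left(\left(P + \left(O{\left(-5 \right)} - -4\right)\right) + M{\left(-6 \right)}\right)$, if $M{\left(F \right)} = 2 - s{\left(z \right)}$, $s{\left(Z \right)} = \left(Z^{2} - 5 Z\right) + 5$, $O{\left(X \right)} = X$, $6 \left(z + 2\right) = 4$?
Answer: $2994$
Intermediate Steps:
$z = - \frac{4}{3}$ ($z = -2 + \frac{1}{6} \cdot 4 = -2 + \frac{2}{3} = - \frac{4}{3} \approx -1.3333$)
$s{\left(Z \right)} = 5 + Z^{2} - 5 Z$
$M{\left(F \right)} = - \frac{103}{9}$ ($M{\left(F \right)} = 2 - \left(5 + \left(- \frac{4}{3}\right)^{2} - - \frac{20}{3}\right) = 2 - \left(5 + \frac{16}{9} + \frac{20}{3}\right) = 2 - \frac{121}{9} = - \frac{103}{9}$)
$- 54 \left(\left(P + \left(O{\left(-5 \right)} - -4\right)\right) + M{\left(-6 \right)}\right) = - 54 \left(\left(-43 - 1\right) - \frac{103}{9}\right) = - 54 \left(-44 - \frac{103}{9}\right) = \left(-54\right) \left(- \frac{499}{9}\right) = 2994$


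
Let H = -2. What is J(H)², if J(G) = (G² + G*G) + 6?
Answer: 196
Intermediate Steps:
J(G) = 6 + 2*G² (J(G) = (G² + G²) + 6 = 2*G² + 6 = 6 + 2*G²)
J(H)² = (6 + 2*(-2)²)² = (6 + 2*4)² = (6 + 8)² = 14² = 196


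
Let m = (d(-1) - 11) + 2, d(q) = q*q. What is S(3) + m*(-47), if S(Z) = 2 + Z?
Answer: 381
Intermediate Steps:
d(q) = q²
m = -8 (m = ((-1)² - 11) + 2 = (1 - 11) + 2 = -10 + 2 = -8)
S(3) + m*(-47) = (2 + 3) - 8*(-47) = 5 + 376 = 381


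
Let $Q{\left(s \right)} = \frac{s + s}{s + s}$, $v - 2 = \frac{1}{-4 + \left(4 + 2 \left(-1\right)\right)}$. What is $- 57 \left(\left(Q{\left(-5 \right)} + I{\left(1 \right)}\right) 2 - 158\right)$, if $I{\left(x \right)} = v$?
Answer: $8721$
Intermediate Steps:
$v = \frac{3}{2}$ ($v = 2 + \frac{1}{-4 + \left(4 + 2 \left(-1\right)\right)} = 2 + \frac{1}{-4 + \left(4 - 2\right)} = 2 + \frac{1}{-4 + 2} = 2 + \frac{1}{-2} = 2 - \frac{1}{2} = \frac{3}{2} \approx 1.5$)
$Q{\left(s \right)} = 1$ ($Q{\left(s \right)} = \frac{2 s}{2 s} = 2 s \frac{1}{2 s} = 1$)
$I{\left(x \right)} = \frac{3}{2}$
$- 57 \left(\left(Q{\left(-5 \right)} + I{\left(1 \right)}\right) 2 - 158\right) = - 57 \left(\left(1 + \frac{3}{2}\right) 2 - 158\right) = - 57 \left(\frac{5}{2} \cdot 2 - 158\right) = - 57 \left(5 - 158\right) = \left(-57\right) \left(-153\right) = 8721$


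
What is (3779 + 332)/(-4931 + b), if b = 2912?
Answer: -4111/2019 ≈ -2.0362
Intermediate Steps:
(3779 + 332)/(-4931 + b) = (3779 + 332)/(-4931 + 2912) = 4111/(-2019) = 4111*(-1/2019) = -4111/2019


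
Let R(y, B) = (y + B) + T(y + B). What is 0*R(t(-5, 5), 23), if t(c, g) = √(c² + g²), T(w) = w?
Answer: 0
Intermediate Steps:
R(y, B) = 2*B + 2*y (R(y, B) = (y + B) + (y + B) = (B + y) + (B + y) = 2*B + 2*y)
0*R(t(-5, 5), 23) = 0*(2*23 + 2*√((-5)² + 5²)) = 0*(46 + 2*√(25 + 25)) = 0*(46 + 2*√50) = 0*(46 + 2*(5*√2)) = 0*(46 + 10*√2) = 0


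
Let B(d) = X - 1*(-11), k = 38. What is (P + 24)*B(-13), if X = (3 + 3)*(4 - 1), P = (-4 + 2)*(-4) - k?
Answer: -174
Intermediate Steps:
P = -30 (P = (-4 + 2)*(-4) - 1*38 = -2*(-4) - 38 = 8 - 38 = -30)
X = 18 (X = 6*3 = 18)
B(d) = 29 (B(d) = 18 - 1*(-11) = 18 + 11 = 29)
(P + 24)*B(-13) = (-30 + 24)*29 = -6*29 = -174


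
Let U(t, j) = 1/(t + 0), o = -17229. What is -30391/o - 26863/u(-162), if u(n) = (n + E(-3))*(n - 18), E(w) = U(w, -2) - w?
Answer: 136263751/164709240 ≈ 0.82730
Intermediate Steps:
U(t, j) = 1/t
E(w) = 1/w - w
u(n) = (-18 + n)*(8/3 + n) (u(n) = (n + (1/(-3) - 1*(-3)))*(n - 18) = (n + (-1/3 + 3))*(-18 + n) = (n + 8/3)*(-18 + n) = (8/3 + n)*(-18 + n) = (-18 + n)*(8/3 + n))
-30391/o - 26863/u(-162) = -30391/(-17229) - 26863/(-48 + (-162)**2 - 46/3*(-162)) = -30391*(-1/17229) - 26863/(-48 + 26244 + 2484) = 30391/17229 - 26863/28680 = 136263751/164709240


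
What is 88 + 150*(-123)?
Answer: -18362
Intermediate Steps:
88 + 150*(-123) = 88 - 18450 = -18362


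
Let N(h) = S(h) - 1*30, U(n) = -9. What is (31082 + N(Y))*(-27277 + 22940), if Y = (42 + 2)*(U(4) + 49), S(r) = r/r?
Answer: -134676861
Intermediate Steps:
S(r) = 1
Y = 1760 (Y = (42 + 2)*(-9 + 49) = 44*40 = 1760)
N(h) = -29 (N(h) = 1 - 1*30 = 1 - 30 = -29)
(31082 + N(Y))*(-27277 + 22940) = (31082 - 29)*(-27277 + 22940) = 31053*(-4337) = -134676861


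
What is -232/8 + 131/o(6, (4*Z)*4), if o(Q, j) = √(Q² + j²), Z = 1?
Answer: -29 + 131*√73/146 ≈ -21.334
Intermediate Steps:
-232/8 + 131/o(6, (4*Z)*4) = -232/8 + 131/(√(6² + ((4*1)*4)²)) = -232*⅛ + 131/(√(36 + (4*4)²)) = -29 + 131/(√(36 + 16²)) = -29 + 131/(√(36 + 256)) = -29 + 131/(√292) = -29 + 131/((2*√73)) = -29 + 131*(√73/146) = -29 + 131*√73/146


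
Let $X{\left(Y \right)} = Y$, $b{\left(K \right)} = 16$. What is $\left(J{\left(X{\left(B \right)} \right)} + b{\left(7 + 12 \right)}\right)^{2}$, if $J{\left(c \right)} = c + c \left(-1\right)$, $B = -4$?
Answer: $256$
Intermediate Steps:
$J{\left(c \right)} = 0$ ($J{\left(c \right)} = c - c = 0$)
$\left(J{\left(X{\left(B \right)} \right)} + b{\left(7 + 12 \right)}\right)^{2} = \left(0 + 16\right)^{2} = 16^{2} = 256$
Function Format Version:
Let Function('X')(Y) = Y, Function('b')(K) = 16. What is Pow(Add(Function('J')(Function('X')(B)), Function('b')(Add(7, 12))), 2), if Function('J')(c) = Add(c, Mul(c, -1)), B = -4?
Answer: 256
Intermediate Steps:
Function('J')(c) = 0 (Function('J')(c) = Add(c, Mul(-1, c)) = 0)
Pow(Add(Function('J')(Function('X')(B)), Function('b')(Add(7, 12))), 2) = Pow(Add(0, 16), 2) = Pow(16, 2) = 256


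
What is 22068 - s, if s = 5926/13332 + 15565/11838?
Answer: 145107797255/6576009 ≈ 22066.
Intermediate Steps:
s = 11569357/6576009 (s = 5926*(1/13332) + 15565*(1/11838) = 2963/6666 + 15565/11838 = 11569357/6576009 ≈ 1.7593)
22068 - s = 22068 - 1*11569357/6576009 = 22068 - 11569357/6576009 = 145107797255/6576009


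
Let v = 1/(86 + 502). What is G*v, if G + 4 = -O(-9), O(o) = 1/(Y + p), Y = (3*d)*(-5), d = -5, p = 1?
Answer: -305/44688 ≈ -0.0068251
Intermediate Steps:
Y = 75 (Y = (3*(-5))*(-5) = -15*(-5) = 75)
O(o) = 1/76 (O(o) = 1/(75 + 1) = 1/76)
G = -305/76 (G = -4 - 1*1/76 = -4 - 1/76 = -305/76 ≈ -4.0132)
v = 1/588 ≈ 0.0017007
G*v = -305/76*1/588 = -305/44688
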